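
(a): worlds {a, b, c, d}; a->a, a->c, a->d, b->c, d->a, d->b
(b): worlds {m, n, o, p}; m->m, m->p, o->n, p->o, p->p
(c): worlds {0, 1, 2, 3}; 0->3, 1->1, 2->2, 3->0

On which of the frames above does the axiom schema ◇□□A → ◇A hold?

(c)

The schema corresponds to a generalized confluence (Geach) condition: ∀x ∀y (xRy → ∃w (yR²w ∧ xRw)).
(a): fails — aRc but no w with cR²w and aRw.
(b): fails — oRn but no w with nR²w and oRw.
(c): holds.
Valid on: (c).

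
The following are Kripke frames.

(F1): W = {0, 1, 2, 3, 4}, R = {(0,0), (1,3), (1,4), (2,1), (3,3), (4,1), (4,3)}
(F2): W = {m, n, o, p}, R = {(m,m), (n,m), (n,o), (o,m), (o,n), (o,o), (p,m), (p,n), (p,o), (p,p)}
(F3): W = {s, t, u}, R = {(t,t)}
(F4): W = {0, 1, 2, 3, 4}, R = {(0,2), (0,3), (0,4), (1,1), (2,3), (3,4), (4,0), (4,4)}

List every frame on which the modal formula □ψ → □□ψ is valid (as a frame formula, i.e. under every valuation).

Frame correspondent (Sahlqvist): ∀x ∀y ∀z (Rxy ∧ Ryz → Rxz) — i.e. transitivity.
(F1): fails — R14 and R41 but not R11.
(F2): fails — Rno and Ron but not Rnn.
(F3): satisfies the condition.
(F4): fails — R34 and R40 but not R30.

(F3)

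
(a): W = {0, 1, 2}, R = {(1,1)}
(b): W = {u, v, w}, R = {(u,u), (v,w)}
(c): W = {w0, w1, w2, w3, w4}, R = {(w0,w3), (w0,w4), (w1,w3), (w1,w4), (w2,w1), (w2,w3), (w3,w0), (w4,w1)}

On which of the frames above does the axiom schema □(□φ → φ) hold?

(a)

Frame correspondent (Sahlqvist): ∀x ∀y (Rxy → Ryy) — i.e. shift-reflexivity.
(a): holds.
(b): fails — Rvw but not Rww.
(c): fails — Rw0w4 but not Rw4w4.
Valid on: (a).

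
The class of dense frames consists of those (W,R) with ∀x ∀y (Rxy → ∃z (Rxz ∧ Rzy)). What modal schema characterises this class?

□□q → □q

A defining formula is □□q → □q (the C4 axiom).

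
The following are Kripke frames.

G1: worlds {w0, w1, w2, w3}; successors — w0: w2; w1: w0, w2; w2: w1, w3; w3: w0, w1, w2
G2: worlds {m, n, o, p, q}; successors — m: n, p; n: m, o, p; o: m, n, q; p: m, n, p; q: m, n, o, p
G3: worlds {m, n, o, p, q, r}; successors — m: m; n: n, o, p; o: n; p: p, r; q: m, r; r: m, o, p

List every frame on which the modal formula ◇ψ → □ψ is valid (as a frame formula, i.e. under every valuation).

none

Frame correspondent (Sahlqvist): ∀x ∀y ∀z (Rxy ∧ Rxz → y = z) — i.e. partial functionality.
G1: fails — w1 sees both w0 and w2.
G2: fails — m sees both n and p.
G3: fails — n sees both n and o.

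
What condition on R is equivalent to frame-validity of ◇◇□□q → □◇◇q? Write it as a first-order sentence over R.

∀x ∀y ∀z ((xR²y ∧ xRz) → ∃w (yR²w ∧ zR²w))

This is a Sahlqvist (Geach-type) schema ◇^2□^2q → □^1◇^2q.
Minimal-valuation argument: fix x; take any y with xR^2y and any z with xR^1z. Set V(q) to the set of worlds R-reachable from y in exactly 2 steps. Then □^2q holds at y, so the antecedent holds at x; validity forces ◇^2q at z, giving a w with zR^2w and yR^2w.
First-order correspondent: ∀x ∀y ∀z ((xR²y ∧ xRz) → ∃w (yR²w ∧ zR²w)).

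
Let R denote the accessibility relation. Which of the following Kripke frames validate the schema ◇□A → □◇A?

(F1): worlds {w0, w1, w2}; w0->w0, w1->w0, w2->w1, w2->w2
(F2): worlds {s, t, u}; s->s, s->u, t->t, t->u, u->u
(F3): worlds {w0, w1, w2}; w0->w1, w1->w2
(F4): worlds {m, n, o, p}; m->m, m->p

(F2)

The schema corresponds to convergence: ∀x ∀y ∀z (Rxy ∧ Rxz → ∃w (Ryw ∧ Rzw)).
(F1): fails — Rw2w2 and Rw2w1 but w2 and w1 have no common successor.
(F2): satisfies the condition.
(F3): fails — Rw1w2 and Rw1w2 but w2 and w2 have no common successor.
(F4): fails — Rmm and Rmp but m and p have no common successor.
Valid on: (F2).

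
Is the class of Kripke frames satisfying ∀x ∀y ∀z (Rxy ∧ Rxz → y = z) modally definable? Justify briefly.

Definable; ◇q → □q defines it

The condition is partial functionality. A defining modal formula is ◇q → □q.
Suppose ◇q→□q is valid. Take Rxy, Rxz and set V(q)={y}. Then ◇q at x, so □q at x, so q at z, i.e. z=y.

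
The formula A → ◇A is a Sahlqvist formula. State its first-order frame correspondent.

reflexivity: ∀x Rxx

This is frame-equivalent to □A → A (substitute ¬A for A and contrapose).
Suppose □A→A is valid. At any x set V(A)={w : Rxw}. Then □A holds at x, so A holds at x, i.e. Rxx.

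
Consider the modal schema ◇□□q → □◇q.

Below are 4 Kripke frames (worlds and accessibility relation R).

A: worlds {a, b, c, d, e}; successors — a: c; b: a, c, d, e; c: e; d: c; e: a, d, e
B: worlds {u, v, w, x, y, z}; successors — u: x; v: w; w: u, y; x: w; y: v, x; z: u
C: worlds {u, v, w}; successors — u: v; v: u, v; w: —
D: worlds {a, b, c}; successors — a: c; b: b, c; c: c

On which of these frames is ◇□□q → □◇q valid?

C, D

The schema corresponds to a generalized confluence (Geach) condition: ∀x ∀y ∀z ((xRy ∧ xRz) → ∃w (yR²w ∧ zRw)).
A: fails — bRa, bRa but no w with aR²w and aRw.
B: fails — uRx, uRx but no t with xR²t and xRt.
C: ✓.
D: ✓.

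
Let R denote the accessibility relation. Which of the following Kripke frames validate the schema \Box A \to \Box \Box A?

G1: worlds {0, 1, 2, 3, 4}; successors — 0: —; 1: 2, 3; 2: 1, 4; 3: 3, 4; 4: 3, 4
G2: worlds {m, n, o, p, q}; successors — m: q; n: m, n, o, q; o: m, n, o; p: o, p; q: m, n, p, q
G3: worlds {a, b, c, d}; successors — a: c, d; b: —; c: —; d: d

G3

The schema corresponds to transitivity: \forall x \forall y \forall z (Rxy \wedge Ryz \to Rxz).
G1: fails — R12 and R21 but not R11.
G2: fails — Rom and Rmq but not Roq.
G3: condition met.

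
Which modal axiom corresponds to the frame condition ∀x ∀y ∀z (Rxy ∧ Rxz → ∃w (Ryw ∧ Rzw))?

The condition is convergence. The .2 schema ◇□ψ → □◇ψ defines it.
Suppose ◇□ψ→□◇ψ is valid. Take Rxy, Rxz and set V(ψ)={w : Ryw}. Then □ψ at y so ◇□ψ at x, so □◇ψ at x, so ◇ψ at z, giving w with Rzw and Ryw.

◇□ψ → □◇ψ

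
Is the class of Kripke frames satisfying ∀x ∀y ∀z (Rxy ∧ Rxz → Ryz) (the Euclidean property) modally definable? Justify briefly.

The condition is the Euclidean property. A defining modal formula is ◇q → □◇q.
Suppose ◇q→□◇q is valid. Take Rxy, Rxz and set V(q)={y}. Then ◇q at x, so □◇q at x, so ◇q at z, so some w with Rzw has q; w=y, i.e. Rzy. By symmetry of the argument, Ryz.

Yes — defined by ◇q → □◇q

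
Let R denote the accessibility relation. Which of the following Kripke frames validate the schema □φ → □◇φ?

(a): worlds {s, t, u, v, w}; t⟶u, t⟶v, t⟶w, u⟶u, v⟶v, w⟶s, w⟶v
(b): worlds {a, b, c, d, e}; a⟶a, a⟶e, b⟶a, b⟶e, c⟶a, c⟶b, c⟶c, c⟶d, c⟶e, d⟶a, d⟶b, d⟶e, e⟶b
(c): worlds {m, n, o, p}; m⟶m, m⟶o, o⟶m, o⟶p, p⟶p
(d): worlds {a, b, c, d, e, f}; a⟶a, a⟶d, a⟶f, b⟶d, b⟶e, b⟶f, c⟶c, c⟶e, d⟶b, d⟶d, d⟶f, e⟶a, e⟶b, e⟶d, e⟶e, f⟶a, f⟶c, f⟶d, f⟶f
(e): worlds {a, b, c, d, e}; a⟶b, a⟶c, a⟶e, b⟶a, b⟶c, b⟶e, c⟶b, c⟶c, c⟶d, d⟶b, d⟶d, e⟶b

(c), (d)

This is the axiom for a generalized confluence (Geach) condition; its first-order frame correspondent is ∀x ∀z (xRz → ∃w (xRw ∧ zRw)).
(a): fails — wRs but no w* with wRw* and sRw*.
(b): fails — aRe but no w with aRw and eRw.
(c): holds.
(d): holds.
(e): fails — bRe but no w with bRw and eRw.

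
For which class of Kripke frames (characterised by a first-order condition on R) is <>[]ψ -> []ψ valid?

Replacing ψ by ¬ψ and contraposing gives the equivalent schema ◇ψ → □◇ψ.
Suppose ◇ψ→□◇ψ is valid. Take Rxy, Rxz and set V(ψ)={y}. Then ◇ψ at x, so □◇ψ at x, so ◇ψ at z, so some w with Rzw has ψ; w=y, i.e. Rzy. By symmetry of the argument, Ryz.

the Euclidean property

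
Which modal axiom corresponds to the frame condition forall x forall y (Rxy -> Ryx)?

r → □◇r

A defining formula is r → □◇r (the B axiom).
Suppose r→□◇r is valid. Take Rxy and set V(r)={x}. Then r at x, so □◇r at x, so ◇r at y, so some z with Ryz has r; z=x, i.e. Ryx.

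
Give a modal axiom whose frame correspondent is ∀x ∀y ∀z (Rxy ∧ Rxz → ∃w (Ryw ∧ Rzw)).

◇□s → □◇s

The condition is convergence. The .2 schema ◇□s → □◇s defines it.
Suppose ◇□s→□◇s is valid. Take Rxy, Rxz and set V(s)={w : Ryw}. Then □s at y so ◇□s at x, so □◇s at x, so ◇s at z, giving w with Rzw and Ryw.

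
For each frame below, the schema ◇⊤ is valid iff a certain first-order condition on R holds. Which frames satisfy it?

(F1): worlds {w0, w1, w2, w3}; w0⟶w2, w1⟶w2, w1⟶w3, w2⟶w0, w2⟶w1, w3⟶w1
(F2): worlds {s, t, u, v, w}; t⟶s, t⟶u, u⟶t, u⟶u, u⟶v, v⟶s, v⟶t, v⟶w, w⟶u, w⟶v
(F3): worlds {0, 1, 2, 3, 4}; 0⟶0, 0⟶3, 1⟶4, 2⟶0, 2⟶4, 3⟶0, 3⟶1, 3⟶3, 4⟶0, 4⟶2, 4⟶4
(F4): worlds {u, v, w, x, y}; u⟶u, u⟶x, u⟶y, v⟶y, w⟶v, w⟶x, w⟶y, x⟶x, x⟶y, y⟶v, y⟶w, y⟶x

This is the axiom for seriality; its first-order frame correspondent is ∀x ∃y Rxy.
(F1): ✓.
(F2): fails — world s has no successor.
(F3): ✓.
(F4): ✓.
Valid on: (F1), (F3), (F4).

(F1), (F3), (F4)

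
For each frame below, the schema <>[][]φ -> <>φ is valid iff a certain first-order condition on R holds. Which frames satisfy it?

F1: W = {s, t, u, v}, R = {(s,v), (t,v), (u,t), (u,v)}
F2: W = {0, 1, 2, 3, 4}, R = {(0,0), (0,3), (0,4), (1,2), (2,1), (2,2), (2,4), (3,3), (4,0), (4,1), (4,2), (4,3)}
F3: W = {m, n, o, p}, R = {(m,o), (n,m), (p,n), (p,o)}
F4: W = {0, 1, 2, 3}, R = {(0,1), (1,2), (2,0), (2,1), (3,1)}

This is the axiom for a generalized confluence (Geach) condition; its first-order frame correspondent is forall x forall y (xRy -> exists w (y R^2 w & xRw)).
F1: fails — sRv but no w with vR²w and sRw.
F2: satisfies the condition.
F3: fails — mRo but no w with oR²w and mRw.
F4: fails — 2R0 but no w with 0R²w and 2Rw.
Valid on: F2.

F2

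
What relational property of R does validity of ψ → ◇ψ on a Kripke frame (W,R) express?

This schema is equivalent to the T axiom □ψ → ψ.
It corresponds to reflexivity: ∀x Rxx.

Reflexivity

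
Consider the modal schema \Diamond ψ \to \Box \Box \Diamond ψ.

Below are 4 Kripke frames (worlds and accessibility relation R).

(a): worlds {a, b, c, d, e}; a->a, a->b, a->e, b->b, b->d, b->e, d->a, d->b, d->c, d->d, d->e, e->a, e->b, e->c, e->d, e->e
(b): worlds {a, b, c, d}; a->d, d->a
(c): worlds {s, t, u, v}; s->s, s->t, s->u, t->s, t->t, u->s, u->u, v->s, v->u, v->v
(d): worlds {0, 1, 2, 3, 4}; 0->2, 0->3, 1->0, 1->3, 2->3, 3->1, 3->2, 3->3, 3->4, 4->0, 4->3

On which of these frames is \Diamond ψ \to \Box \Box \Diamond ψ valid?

(b)

Frame correspondent (Sahlqvist): \forall x \forall y \forall z ((xRy \wedge x R^2 z) \to \exists w (y = w \wedge zRw)) — i.e. a generalized confluence (Geach) condition.
(a): fails — aRa, aR²b but no w with a=w and bRw.
(b): ✓.
(c): fails — sRt, sR²u but no w with t=w and uRw.
(d): fails — 0R2, 0R²1 but no w with 2=w and 1Rw.
Valid on: (b).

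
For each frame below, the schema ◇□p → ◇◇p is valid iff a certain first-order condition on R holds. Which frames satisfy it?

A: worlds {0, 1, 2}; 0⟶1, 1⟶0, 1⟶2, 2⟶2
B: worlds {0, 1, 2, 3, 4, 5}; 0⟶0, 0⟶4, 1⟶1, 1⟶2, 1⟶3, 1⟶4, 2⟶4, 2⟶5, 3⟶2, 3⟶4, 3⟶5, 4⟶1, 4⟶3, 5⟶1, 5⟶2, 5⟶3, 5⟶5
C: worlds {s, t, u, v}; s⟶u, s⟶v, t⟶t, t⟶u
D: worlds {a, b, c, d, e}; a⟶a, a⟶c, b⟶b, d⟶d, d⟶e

A, B

The schema corresponds to a generalized confluence (Geach) condition: ∀x ∀y (xRy → ∃w (yRw ∧ xR²w)).
A: holds.
B: holds.
C: fails — sRu but no w with uRw and sR²w.
D: fails — aRc but no w with cRw and aR²w.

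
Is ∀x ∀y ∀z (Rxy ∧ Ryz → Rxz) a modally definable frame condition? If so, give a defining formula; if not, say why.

Yes: it is transitivity, defined by the 4 schema □q → □□q.
Suppose □q→□□q is valid. Take Rxy, Ryz and set V(q)={w : Rxw}. Then □q at x, so □□q at x, so □q at y, so q at z, i.e. Rxz.

Yes — defined by □q → □□q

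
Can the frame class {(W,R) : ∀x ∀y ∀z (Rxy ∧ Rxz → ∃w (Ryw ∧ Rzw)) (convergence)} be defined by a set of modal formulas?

The condition is convergence. A defining modal formula is ◇□p → □◇p.
Suppose ◇□p→□◇p is valid. Take Rxy, Rxz and set V(p)={w : Ryw}. Then □p at y so ◇□p at x, so □◇p at x, so ◇p at z, giving w with Rzw and Ryw.

Yes — defined by ◇□p → □◇p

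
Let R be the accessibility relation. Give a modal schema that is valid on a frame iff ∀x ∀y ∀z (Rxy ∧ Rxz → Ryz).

A defining formula is ◇r → □◇r (the 5 axiom).

◇r → □◇r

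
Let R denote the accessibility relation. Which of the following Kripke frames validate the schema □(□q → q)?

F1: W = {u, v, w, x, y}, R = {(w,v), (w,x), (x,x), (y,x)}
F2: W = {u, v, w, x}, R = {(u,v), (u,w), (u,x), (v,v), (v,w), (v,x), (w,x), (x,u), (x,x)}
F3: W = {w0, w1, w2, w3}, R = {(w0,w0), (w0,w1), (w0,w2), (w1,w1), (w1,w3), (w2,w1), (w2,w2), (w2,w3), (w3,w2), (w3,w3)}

This is the axiom for shift-reflexivity; its first-order frame correspondent is ∀x ∀y (Rxy → Ryy).
F1: fails — Rwv but not Rvv.
F2: fails — Ruw but not Rww.
F3: holds.
Valid on: F3.

F3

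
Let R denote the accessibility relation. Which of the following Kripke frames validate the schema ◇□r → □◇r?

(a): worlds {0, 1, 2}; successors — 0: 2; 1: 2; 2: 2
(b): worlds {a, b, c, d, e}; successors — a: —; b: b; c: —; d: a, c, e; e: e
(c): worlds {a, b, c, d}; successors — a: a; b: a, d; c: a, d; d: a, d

The schema corresponds to convergence: ∀x ∀y ∀z (Rxy ∧ Rxz → ∃w (Ryw ∧ Rzw)).
(a): holds.
(b): fails — Rdc and Rdc but c and c have no common successor.
(c): holds.
Valid on: (a), (c).

(a), (c)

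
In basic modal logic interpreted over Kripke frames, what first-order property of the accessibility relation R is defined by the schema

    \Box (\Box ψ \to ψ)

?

Shift-reflexivity

Suppose □(□ψ→ψ) is valid. Take Rxy and set V(ψ)={w : Ryw}. Then at y, □ψ holds; since □(□ψ→ψ) at x, □ψ→ψ at y, so ψ at y, i.e. Ryy.
Conversely, any frame satisfying \forall x \forall y (Rxy \to Ryy) validates the schema.
Frame condition: \forall x \forall y (Rxy \to Ryy).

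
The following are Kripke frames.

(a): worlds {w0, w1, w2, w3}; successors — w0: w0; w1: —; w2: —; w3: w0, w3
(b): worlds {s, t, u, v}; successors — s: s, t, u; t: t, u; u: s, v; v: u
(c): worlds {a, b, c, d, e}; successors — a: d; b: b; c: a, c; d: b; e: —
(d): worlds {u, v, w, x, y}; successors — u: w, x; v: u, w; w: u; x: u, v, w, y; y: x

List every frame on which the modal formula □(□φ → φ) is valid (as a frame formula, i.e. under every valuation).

(a)

Frame correspondent (Sahlqvist): ∀x ∀y (Rxy → Ryy) — i.e. shift-reflexivity.
(a): ✓.
(b): fails — Ruv but not Rvv.
(c): fails — Rca but not Raa.
(d): fails — Rxw but not Rww.
Valid on: (a).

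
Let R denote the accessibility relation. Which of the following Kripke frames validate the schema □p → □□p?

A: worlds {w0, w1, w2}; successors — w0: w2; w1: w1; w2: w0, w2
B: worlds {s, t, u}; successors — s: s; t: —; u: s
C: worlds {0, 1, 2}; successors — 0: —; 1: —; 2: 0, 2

Frame correspondent (Sahlqvist): ∀x ∀y ∀z (Rxy ∧ Ryz → Rxz) — i.e. transitivity.
A: fails — Rw0w2 and Rw2w0 but not Rw0w0.
B: ✓.
C: ✓.

B, C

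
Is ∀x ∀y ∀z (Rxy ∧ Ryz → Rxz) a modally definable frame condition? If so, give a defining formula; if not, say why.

This is a Sahlqvist condition; the 4 axiom □q → □□q defines it.
Suppose □q→□□q is valid. Take Rxy, Ryz and set V(q)={w : Rxw}. Then □q at x, so □□q at x, so □q at y, so q at z, i.e. Rxz.

Yes — defined by □q → □□q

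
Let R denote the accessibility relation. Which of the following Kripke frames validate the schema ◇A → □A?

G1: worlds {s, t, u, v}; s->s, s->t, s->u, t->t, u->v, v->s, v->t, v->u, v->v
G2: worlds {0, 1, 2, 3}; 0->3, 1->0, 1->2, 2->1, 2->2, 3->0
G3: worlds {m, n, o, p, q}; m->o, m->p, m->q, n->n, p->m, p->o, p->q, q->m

Frame correspondent (Sahlqvist): ∀x ∀y ∀z (Rxy ∧ Rxz → y = z) — i.e. partial functionality.
G1: fails — s sees both s and t.
G2: fails — 1 sees both 0 and 2.
G3: fails — m sees both o and p.
Valid on no frame.

none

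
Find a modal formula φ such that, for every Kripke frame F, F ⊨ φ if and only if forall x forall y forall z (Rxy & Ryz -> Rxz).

□ψ → □□ψ

The condition is transitivity. The 4 schema □ψ → □□ψ defines it.
Suppose □ψ→□□ψ is valid. Take Rxy, Ryz and set V(ψ)={w : Rxw}. Then □ψ at x, so □□ψ at x, so □ψ at y, so ψ at z, i.e. Rxz.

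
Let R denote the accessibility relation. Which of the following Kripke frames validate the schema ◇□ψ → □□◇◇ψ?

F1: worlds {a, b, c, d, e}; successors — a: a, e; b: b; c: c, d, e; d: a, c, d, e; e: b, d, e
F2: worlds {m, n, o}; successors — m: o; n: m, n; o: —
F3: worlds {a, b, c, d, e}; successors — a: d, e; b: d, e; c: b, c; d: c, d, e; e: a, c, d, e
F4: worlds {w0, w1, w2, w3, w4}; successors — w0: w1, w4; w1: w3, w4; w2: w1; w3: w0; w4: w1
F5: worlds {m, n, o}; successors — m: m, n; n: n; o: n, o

Frame correspondent (Sahlqvist): ∀x ∀y ∀z ((xRy ∧ xR²z) → ∃w (yRw ∧ zR²w)) — i.e. a generalized confluence (Geach) condition.
F1: fails — aRa, aR²b but no w with aRw and bR²w.
F2: fails — nRm, nR²m but no w with mRw and mR²w.
F3: holds.
F4: fails — w0Rw1, w0R²w1 but no w with w1Rw and w1R²w.
F5: holds.
Valid on: F3, F5.

F3, F5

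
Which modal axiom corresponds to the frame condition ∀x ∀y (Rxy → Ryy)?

□(□ψ → ψ)

A defining formula is □(□ψ → ψ) (the T□ axiom).
Suppose □(□ψ→ψ) is valid. Take Rxy and set V(ψ)={w : Ryw}. Then at y, □ψ holds; since □(□ψ→ψ) at x, □ψ→ψ at y, so ψ at y, i.e. Ryy.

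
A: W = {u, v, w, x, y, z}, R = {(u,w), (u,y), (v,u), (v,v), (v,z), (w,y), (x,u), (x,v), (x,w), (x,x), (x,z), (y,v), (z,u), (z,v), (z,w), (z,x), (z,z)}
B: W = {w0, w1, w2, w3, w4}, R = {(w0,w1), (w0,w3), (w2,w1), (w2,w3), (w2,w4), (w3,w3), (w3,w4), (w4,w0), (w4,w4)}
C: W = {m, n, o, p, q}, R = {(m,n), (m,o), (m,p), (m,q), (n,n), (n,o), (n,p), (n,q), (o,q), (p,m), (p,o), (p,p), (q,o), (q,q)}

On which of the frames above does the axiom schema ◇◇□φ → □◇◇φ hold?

The schema corresponds to a generalized confluence (Geach) condition: ∀x ∀y ∀z ((xR²y ∧ xRz) → ∃w (yRw ∧ zR²w)).
A: fails — xR²u, xRw but no t with uRt and wR²t.
B: fails — w0R²w3, w0Rw1 but no w with w3Rw and w1R²w.
C: satisfies the condition.
Valid on: C.

C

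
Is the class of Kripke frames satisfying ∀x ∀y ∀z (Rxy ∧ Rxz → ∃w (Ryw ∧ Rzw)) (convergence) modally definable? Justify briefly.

The condition is convergence. A defining modal formula is ◇□q → □◇q.

Yes — defined by ◇□q → □◇q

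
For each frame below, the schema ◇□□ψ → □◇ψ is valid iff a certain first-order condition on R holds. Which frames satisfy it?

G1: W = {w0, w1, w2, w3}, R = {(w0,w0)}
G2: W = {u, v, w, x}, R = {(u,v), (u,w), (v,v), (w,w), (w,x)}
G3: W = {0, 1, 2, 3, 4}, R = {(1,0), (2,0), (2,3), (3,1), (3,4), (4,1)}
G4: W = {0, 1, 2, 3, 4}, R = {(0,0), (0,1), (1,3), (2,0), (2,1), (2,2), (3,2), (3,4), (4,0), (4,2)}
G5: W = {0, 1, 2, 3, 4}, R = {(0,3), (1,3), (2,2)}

The schema corresponds to a generalized confluence (Geach) condition: ∀x ∀y ∀z ((xRy ∧ xRz) → ∃w (yR²w ∧ zRw)).
G1: satisfies the condition.
G2: fails — uRv, uRw but no t with vR²t and wRt.
G3: fails — 1R0, 1R0 but no w with 0R²w and 0Rw.
G4: fails — 0R1, 0R0 but no w with 1R²w and 0Rw.
G5: fails — 0R3, 0R3 but no w with 3R²w and 3Rw.
Valid on: G1.

G1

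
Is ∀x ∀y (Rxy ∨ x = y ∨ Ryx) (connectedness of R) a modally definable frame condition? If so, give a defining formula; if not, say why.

Any modally definable frame class is closed under disjoint unions.
Take 4 disjoint single-world reflexive frames: each is trivially connected, but their disjoint union has 4 worlds with no edge between distinct components, so it is not connected.
Hence connectedness of R is not modally definable.

No — not modally definable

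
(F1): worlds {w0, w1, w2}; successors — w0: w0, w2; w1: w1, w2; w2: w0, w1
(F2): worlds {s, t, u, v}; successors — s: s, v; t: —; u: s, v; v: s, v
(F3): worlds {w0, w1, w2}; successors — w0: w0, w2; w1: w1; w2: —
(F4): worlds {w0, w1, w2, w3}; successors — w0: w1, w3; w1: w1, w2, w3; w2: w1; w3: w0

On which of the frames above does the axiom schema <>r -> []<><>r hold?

This is the axiom for a generalized confluence (Geach) condition; its first-order frame correspondent is forall x forall y forall z ((xRy & xRz) -> exists w (y = w & z R^2 w)).
(F1): condition met.
(F2): condition met.
(F3): fails — w0Rw0, w0Rw2 but no w with w0=w and w2R²w.
(F4): fails — w1Rw2, w1Rw3 but no w with w2=w and w3R²w.

(F1), (F2)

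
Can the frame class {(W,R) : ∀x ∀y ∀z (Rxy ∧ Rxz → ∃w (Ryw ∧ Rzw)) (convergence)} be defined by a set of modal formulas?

Yes — defined by ◇□p → □◇p

The condition is convergence. A defining modal formula is ◇□p → □◇p.
Suppose ◇□p→□◇p is valid. Take Rxy, Rxz and set V(p)={w : Ryw}. Then □p at y so ◇□p at x, so □◇p at x, so ◇p at z, giving w with Rzw and Ryw.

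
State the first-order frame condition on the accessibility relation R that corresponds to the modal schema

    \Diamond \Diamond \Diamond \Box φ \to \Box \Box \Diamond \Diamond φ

This is a Sahlqvist (Geach-type) schema ◇^3□^1φ → □^2◇^2φ.
Minimal-valuation argument: fix x; take any y with xR^3y and any z with xR^2z. Set V(φ) to the set of worlds R-reachable from y in exactly 1 step. Then □^1φ holds at y, so the antecedent holds at x; validity forces ◇^2φ at z, giving a w with zR^2w and yR^1w.
First-order correspondent: \forall x \forall y \forall z ((x R^3 y \wedge x R^2 z) \to \exists w (yRw \wedge z R^2 w)).

\forall x \forall y \forall z ((x R^3 y \wedge x R^2 z) \to \exists w (yRw \wedge z R^2 w))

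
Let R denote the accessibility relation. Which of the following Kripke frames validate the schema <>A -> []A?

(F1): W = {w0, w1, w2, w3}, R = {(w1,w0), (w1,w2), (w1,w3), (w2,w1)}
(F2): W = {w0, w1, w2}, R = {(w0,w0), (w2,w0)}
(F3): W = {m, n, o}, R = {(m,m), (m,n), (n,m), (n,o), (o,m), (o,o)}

Frame correspondent (Sahlqvist): forall x forall y forall z (Rxy & Rxz -> y = z) — i.e. partial functionality.
(F1): fails — w1 sees both w0 and w2.
(F2): ✓.
(F3): fails — m sees both m and n.

(F2)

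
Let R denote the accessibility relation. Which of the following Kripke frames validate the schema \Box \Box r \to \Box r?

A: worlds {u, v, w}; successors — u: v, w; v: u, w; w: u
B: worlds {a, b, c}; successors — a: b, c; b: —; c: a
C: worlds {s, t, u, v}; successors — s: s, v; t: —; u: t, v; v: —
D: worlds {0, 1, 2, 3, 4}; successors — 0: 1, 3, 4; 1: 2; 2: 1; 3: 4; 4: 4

none

This is the axiom for density; its first-order frame correspondent is \forall x \forall y (Rxy \to \exists z (Rxz \wedge Rzy)).
A: fails — Ruv but no z with Ruz and Rzv.
B: fails — Rac but no z with Raz and Rzc.
C: fails — Ruv but no z with Ruz and Rzv.
D: fails — R12 but no z with R1z and Rz2.
Valid on no frame.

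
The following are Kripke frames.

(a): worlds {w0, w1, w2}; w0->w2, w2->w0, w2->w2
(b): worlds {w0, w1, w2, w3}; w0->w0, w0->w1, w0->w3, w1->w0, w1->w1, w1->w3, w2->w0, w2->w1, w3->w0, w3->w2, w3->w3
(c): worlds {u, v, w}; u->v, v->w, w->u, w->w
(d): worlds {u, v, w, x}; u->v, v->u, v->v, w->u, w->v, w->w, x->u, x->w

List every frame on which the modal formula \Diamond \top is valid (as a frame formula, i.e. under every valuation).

(b), (c), (d)

Frame correspondent (Sahlqvist): \forall x \exists y Rxy — i.e. seriality.
(a): fails — world w1 has no successor.
(b): satisfies the condition.
(c): satisfies the condition.
(d): satisfies the condition.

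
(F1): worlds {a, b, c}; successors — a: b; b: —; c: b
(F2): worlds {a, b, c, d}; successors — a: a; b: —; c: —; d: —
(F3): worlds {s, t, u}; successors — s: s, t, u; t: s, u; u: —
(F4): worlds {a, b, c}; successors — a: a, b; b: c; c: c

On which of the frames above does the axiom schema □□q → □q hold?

(F2), (F3), (F4)

Frame correspondent (Sahlqvist): ∀x ∀y (Rxy → ∃z (Rxz ∧ Rzy)) — i.e. density.
(F1): fails — Rab but no z with Raz and Rzb.
(F2): ✓.
(F3): ✓.
(F4): ✓.
Valid on: (F2), (F3), (F4).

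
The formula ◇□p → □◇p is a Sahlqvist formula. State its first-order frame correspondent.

This schema is the .2 axiom.
Its frame correspondent is convergence — ∀x ∀y ∀z (Rxy ∧ Rxz → ∃w (Ryw ∧ Rzw)).

convergence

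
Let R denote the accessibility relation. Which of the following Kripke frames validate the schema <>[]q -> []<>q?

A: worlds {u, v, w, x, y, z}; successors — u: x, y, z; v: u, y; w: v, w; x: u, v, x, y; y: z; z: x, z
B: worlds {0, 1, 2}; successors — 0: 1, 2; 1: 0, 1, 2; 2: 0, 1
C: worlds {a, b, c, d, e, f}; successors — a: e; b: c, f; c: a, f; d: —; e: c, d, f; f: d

Frame correspondent (Sahlqvist): forall x forall y forall z (Rxy & Rxz -> exists w (Ryw & Rzw)) — i.e. convergence.
A: fails — Rux and Ruy but x and y have no common successor.
B: ✓.
C: fails — Rbc and Rbf but c and f have no common successor.
Valid on: B.

B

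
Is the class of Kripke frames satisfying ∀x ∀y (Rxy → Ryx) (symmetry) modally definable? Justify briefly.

Yes: it is symmetry, defined by the B schema q → □◇q.
Suppose q→□◇q is valid. Take Rxy and set V(q)={x}. Then q at x, so □◇q at x, so ◇q at y, so some z with Ryz has q; z=x, i.e. Ryx.

Yes — defined by q → □◇q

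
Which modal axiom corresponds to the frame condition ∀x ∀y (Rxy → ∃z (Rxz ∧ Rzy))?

□□p → □p

A defining formula is □□p → □p (the C4 axiom).
Suppose □□p→□p is valid. Take Rxy and set V(p)={w : xR²w}. Then □□p at x, so □p at x, so p at y, i.e. ∃z(Rxz∧Rzy).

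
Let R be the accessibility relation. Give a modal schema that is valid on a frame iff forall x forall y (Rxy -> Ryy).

The condition is shift-reflexivity. The T□ schema □(□ψ → ψ) defines it.

□(□ψ → ψ)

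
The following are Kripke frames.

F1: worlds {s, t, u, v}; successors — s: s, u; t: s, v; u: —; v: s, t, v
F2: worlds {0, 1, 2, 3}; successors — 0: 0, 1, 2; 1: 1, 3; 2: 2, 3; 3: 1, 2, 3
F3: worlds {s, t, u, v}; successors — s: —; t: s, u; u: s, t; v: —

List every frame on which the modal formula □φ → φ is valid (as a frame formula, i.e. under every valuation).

F2

This is the axiom for reflexivity; its first-order frame correspondent is ∀x Rxx.
F1: fails — world t does not see itself.
F2: holds.
F3: fails — world s does not see itself.
Valid on: F2.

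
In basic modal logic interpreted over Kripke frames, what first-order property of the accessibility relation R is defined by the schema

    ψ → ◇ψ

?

reflexivity

Replacing ψ by ¬ψ and contraposing gives the equivalent schema □ψ → ψ.
Suppose □ψ→ψ is valid. At any x set V(ψ)={w : Rxw}. Then □ψ holds at x, so ψ holds at x, i.e. Rxx.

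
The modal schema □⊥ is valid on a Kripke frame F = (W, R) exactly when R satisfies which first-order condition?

This schema is the Ver axiom.
Its frame correspondent is emptiness of R — ∀x ∀y ¬Rxy.

Emptiness of R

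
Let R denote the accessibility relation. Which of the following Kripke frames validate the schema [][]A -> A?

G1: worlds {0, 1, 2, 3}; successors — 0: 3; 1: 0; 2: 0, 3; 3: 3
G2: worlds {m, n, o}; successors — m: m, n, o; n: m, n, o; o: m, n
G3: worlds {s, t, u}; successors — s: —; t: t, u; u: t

G2

The schema corresponds to a generalized confluence (Geach) condition: forall x exists w (x R^2 w & x = w).
G1: fails — at 0 but no w with 0R²w and 0=w.
G2: condition met.
G3: fails — at s but no w with sR²w and s=w.
Valid on: G2.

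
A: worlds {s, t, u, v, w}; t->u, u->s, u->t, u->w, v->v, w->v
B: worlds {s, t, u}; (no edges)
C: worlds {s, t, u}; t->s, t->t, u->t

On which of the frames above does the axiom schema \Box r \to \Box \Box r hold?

Frame correspondent (Sahlqvist): \forall x \forall y \forall z (Rxy \wedge Ryz \to Rxz) — i.e. transitivity.
A: fails — Ruw and Rwv but not Ruv.
B: satisfies the condition.
C: fails — Rut and Rts but not Rus.

B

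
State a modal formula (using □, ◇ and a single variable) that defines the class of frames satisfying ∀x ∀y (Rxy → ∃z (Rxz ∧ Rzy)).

The condition is density. The C4 schema □□q → □q defines it.

□□q → □q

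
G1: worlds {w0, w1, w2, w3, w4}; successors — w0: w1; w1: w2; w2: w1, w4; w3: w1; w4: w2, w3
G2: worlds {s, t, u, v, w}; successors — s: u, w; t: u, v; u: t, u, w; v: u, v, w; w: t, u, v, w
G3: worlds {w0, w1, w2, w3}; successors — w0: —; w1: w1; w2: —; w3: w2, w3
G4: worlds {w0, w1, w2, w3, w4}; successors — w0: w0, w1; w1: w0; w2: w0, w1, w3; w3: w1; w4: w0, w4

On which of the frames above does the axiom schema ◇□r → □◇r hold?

Frame correspondent (Sahlqvist): ∀x ∀y ∀z (Rxy ∧ Rxz → ∃w (Ryw ∧ Rzw)) — i.e. convergence.
G1: holds.
G2: holds.
G3: fails — Rw3w2 and Rw3w2 but w2 and w2 have no common successor.
G4: fails — Rw2w1 and Rw2w3 but w1 and w3 have no common successor.
Valid on: G1, G2.

G1, G2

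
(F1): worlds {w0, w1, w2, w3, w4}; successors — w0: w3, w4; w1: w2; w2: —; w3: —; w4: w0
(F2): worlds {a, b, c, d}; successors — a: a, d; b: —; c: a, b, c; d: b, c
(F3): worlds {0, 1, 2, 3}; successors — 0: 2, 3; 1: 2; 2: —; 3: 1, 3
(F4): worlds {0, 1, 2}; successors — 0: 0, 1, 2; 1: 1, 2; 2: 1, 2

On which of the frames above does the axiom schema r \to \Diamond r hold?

This is the axiom for reflexivity; its first-order frame correspondent is \forall x Rxx.
(F1): fails — world w0 does not see itself.
(F2): fails — world b does not see itself.
(F3): fails — world 0 does not see itself.
(F4): condition met.
Valid on: (F4).

(F4)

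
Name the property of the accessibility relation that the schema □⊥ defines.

This schema is the Ver axiom.
It corresponds to emptiness of R: ∀x ∀y ¬Rxy.

emptiness of R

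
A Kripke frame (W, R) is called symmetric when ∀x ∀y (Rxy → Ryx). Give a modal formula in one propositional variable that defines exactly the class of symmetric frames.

A defining formula is r → □◇r (the B axiom).
Suppose r→□◇r is valid. Take Rxy and set V(r)={x}. Then r at x, so □◇r at x, so ◇r at y, so some z with Ryz has r; z=x, i.e. Ryx.

r → □◇r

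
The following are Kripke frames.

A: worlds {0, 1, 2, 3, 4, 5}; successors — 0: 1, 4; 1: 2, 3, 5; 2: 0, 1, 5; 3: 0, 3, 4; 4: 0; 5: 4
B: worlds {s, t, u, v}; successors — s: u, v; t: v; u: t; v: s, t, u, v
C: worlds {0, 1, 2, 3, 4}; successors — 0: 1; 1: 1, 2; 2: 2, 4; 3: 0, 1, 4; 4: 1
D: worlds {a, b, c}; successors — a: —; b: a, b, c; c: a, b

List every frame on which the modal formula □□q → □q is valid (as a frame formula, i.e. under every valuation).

Frame correspondent (Sahlqvist): ∀x ∀y (Rxy → ∃z (Rxz ∧ Rzy)) — i.e. density.
A: fails — R12 but no z with R1z and Rz2.
B: fails — Rut but no z with Ruz and Rzt.
C: fails — R34 but no z with R3z and Rz4.
D: ✓.

D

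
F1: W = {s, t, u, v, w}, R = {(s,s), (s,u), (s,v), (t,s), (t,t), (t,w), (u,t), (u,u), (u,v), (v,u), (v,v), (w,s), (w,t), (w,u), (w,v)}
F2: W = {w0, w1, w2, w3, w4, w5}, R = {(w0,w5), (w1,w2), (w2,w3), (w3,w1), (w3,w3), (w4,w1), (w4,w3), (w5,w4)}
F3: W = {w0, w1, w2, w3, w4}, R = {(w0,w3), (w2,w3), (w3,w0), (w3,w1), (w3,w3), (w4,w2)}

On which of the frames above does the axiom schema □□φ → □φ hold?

F1

This is the axiom for density; its first-order frame correspondent is ∀x ∀y (Rxy → ∃z (Rxz ∧ Rzy)).
F1: satisfies the condition.
F2: fails — Rw1w2 but no z with Rw1z and Rzw2.
F3: fails — Rw4w2 but no z with Rw4z and Rzw2.
Valid on: F1.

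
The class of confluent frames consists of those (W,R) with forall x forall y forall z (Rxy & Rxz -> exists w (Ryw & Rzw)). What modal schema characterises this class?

The condition is convergence. The .2 schema ◇□ψ → □◇ψ defines it.

◇□ψ → □◇ψ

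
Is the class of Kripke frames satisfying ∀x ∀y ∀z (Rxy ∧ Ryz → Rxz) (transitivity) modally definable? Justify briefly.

Yes: it is transitivity, defined by the 4 schema □r → □□r.
Suppose □r→□□r is valid. Take Rxy, Ryz and set V(r)={w : Rxw}. Then □r at x, so □□r at x, so □r at y, so r at z, i.e. Rxz.

Definable; □r → □□r defines it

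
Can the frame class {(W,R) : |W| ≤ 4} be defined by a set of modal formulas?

No

Any modally definable frame class is closed under disjoint unions.
Any modal formula valid on each of 5 disjoint one-world frames is valid on their disjoint union (validity is preserved under disjoint unions). Each one-world frame has |W|=1≤4, but the union has |W|=5.
So no modal formula (or set of formulas) defines exactly the |W|≤4 frames.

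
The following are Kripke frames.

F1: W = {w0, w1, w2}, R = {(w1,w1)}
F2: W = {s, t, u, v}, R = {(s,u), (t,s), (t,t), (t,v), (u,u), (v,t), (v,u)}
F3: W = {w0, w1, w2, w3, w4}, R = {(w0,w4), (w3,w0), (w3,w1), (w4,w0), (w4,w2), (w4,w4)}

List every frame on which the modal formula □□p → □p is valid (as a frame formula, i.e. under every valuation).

F1, F2

This is the axiom for density; its first-order frame correspondent is ∀x ∀y (Rxy → ∃z (Rxz ∧ Rzy)).
F1: holds.
F2: holds.
F3: fails — Rw3w1 but no z with Rw3z and Rzw1.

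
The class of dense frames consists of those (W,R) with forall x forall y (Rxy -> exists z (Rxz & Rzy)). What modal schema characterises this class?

□□q → □q

The condition is density. The C4 schema □□q → □q defines it.
Suppose □□q→□q is valid. Take Rxy and set V(q)={w : xR²w}. Then □□q at x, so □q at x, so q at y, i.e. ∃z(Rxz∧Rzy).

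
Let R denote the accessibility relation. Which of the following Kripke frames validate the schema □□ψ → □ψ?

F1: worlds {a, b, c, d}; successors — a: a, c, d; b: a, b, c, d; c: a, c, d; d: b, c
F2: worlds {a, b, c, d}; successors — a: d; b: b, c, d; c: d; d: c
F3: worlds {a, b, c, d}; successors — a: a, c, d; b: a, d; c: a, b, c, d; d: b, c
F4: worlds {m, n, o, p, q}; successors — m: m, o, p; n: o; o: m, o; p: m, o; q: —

This is the axiom for density; its first-order frame correspondent is ∀x ∀y (Rxy → ∃z (Rxz ∧ Rzy)).
F1: holds.
F2: fails — Rcd but no z with Rcz and Rzd.
F3: holds.
F4: holds.
Valid on: F1, F3, F4.

F1, F3, F4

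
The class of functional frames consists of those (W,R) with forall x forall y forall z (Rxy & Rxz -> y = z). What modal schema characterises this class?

The condition is partial functionality. The CD schema ◇r → □r defines it.

◇r → □r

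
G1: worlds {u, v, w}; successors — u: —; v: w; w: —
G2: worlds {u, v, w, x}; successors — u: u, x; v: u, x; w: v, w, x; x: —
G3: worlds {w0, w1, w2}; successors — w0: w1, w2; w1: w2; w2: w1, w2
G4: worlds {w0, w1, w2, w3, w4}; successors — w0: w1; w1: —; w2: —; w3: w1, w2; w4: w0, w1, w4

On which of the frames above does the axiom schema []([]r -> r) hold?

none

This is the axiom for shift-reflexivity; its first-order frame correspondent is forall x forall y (Rxy -> Ryy).
G1: fails — Rvw but not Rww.
G2: fails — Rwx but not Rxx.
G3: fails — Rw0w1 but not Rw1w1.
G4: fails — Rw3w1 but not Rw1w1.
Valid on no frame.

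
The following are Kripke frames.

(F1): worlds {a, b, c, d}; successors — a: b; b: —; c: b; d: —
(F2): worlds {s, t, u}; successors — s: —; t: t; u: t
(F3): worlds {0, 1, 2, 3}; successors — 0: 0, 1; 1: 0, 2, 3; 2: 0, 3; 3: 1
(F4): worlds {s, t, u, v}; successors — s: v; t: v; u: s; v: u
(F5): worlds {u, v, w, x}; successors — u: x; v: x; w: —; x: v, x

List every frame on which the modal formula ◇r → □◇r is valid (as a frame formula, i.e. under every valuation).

This is the axiom for the Euclidean property; its first-order frame correspondent is ∀x ∀y ∀z (Rxy ∧ Rxz → Ryz).
(F1): fails — Rab and Rab but not Rbb.
(F2): condition met.
(F3): fails — R01 and R01 but not R11.
(F4): fails — Rsv and Rsv but not Rvv.
(F5): fails — Rxv and Rxv but not Rvv.
Valid on: (F2).

(F2)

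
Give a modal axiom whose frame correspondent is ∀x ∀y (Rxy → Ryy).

□(□r → r)

The condition is shift-reflexivity. The T□ schema □(□r → r) defines it.
Suppose □(□r→r) is valid. Take Rxy and set V(r)={w : Ryw}. Then at y, □r holds; since □(□r→r) at x, □r→r at y, so r at y, i.e. Ryy.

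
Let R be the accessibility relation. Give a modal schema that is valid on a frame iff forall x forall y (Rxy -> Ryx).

q → □◇q

A defining formula is q → □◇q (the B axiom).
Suppose q→□◇q is valid. Take Rxy and set V(q)={x}. Then q at x, so □◇q at x, so ◇q at y, so some z with Ryz has q; z=x, i.e. Ryx.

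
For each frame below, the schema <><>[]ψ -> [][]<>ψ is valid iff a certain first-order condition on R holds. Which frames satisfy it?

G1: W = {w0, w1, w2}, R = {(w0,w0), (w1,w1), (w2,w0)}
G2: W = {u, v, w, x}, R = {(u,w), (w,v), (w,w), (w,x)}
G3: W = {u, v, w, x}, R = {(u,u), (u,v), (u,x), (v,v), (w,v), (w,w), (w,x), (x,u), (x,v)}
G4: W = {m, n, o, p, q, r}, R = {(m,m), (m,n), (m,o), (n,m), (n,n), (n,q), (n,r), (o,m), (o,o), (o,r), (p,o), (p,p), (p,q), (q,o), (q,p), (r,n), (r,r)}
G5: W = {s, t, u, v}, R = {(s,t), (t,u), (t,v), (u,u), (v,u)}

G1, G3, G5

Frame correspondent (Sahlqvist): forall x forall y forall z ((x R^2 y & x R^2 z) -> exists w (yRw & zRw)) — i.e. a generalized confluence (Geach) condition.
G1: satisfies the condition.
G2: fails — uR²v, uR²v but no t with vRt and vRt.
G3: satisfies the condition.
G4: fails — mR²n, mR²q but no w with nRw and qRw.
G5: satisfies the condition.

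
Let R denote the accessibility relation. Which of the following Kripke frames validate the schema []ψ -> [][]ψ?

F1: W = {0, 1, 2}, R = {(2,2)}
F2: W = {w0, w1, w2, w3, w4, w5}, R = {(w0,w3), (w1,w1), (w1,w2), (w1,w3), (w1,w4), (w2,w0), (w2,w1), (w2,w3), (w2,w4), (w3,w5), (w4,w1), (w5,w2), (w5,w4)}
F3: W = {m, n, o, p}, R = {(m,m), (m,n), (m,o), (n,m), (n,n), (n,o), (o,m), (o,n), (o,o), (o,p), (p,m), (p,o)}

The schema corresponds to transitivity: forall x forall y forall z (Rxy & Ryz -> Rxz).
F1: condition met.
F2: fails — Rw1w2 and Rw2w0 but not Rw1w0.
F3: fails — Rpm and Rmn but not Rpn.
Valid on: F1.

F1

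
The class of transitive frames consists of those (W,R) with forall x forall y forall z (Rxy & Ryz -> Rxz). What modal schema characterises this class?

□q → □□q

A defining formula is □q → □□q (the 4 axiom).
Suppose □q→□□q is valid. Take Rxy, Ryz and set V(q)={w : Rxw}. Then □q at x, so □□q at x, so □q at y, so q at z, i.e. Rxz.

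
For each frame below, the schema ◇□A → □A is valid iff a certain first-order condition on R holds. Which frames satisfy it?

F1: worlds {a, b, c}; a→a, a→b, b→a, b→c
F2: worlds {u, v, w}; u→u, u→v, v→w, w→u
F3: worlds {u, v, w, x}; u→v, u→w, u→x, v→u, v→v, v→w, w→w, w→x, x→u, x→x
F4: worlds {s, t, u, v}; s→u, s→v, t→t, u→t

none

Frame correspondent (Sahlqvist): ∀x ∀y ∀z (Rxy ∧ Rxz → Ryz) — i.e. the Euclidean property.
F1: fails — Rab and Rab but not Rbb.
F2: fails — Ruv and Ruv but not Rvv.
F3: fails — Ruv and Rux but not Rvx.
F4: fails — Rsu and Rsu but not Ruu.
Valid on no frame.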